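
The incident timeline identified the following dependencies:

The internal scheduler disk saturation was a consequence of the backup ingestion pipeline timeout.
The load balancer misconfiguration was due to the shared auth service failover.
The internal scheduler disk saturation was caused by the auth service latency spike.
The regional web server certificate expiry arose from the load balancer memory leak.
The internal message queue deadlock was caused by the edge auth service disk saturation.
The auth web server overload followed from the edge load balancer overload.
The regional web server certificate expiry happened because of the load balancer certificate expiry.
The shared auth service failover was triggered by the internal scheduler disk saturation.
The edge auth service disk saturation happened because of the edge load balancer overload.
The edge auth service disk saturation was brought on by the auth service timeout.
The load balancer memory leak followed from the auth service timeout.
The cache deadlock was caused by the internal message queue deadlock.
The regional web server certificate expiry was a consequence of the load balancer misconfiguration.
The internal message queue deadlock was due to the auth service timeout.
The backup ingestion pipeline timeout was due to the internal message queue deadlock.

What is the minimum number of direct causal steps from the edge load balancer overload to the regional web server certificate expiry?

Shortest chain: the edge load balancer overload → the edge auth service disk saturation → the internal message queue deadlock → the backup ingestion pipeline timeout → the internal scheduler disk saturation → the shared auth service failover → the load balancer misconfiguration → the regional web server certificate expiry.

7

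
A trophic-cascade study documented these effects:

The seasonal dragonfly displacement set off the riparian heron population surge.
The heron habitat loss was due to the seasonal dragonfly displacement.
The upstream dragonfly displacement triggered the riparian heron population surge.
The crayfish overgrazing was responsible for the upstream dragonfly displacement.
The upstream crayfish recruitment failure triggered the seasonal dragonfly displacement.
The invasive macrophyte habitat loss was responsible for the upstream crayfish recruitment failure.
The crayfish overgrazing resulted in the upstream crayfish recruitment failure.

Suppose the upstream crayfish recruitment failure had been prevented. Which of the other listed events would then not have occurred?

Downstream of the upstream crayfish recruitment failure: the seasonal dragonfly displacement, the heron habitat loss, the riparian heron population surge.
Of those, still caused via another path: the riparian heron population surge.
The remainder have no surviving cause.

the heron habitat loss, the seasonal dragonfly displacement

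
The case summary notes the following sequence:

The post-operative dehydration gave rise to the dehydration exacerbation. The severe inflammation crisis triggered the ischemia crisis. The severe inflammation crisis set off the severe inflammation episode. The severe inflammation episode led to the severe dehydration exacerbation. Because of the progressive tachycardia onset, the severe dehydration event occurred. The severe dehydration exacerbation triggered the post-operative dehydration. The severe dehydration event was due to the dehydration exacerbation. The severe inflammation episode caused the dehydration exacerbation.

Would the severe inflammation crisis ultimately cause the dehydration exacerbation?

There is a causal chain: the severe inflammation crisis → the severe inflammation episode → the dehydration exacerbation.

Yes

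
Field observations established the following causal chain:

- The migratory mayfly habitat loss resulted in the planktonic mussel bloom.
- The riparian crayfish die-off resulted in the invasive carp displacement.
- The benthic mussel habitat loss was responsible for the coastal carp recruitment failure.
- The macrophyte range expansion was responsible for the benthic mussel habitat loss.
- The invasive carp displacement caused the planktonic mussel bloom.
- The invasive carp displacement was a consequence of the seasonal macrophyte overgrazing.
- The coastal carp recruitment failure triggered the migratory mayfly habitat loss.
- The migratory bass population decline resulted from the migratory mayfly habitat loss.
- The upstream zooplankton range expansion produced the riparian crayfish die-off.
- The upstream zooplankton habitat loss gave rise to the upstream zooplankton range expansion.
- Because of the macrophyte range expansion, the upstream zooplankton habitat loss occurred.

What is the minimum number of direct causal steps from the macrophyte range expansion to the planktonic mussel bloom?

Shortest chain: the macrophyte range expansion → the benthic mussel habitat loss → the coastal carp recruitment failure → the migratory mayfly habitat loss → the planktonic mussel bloom.

4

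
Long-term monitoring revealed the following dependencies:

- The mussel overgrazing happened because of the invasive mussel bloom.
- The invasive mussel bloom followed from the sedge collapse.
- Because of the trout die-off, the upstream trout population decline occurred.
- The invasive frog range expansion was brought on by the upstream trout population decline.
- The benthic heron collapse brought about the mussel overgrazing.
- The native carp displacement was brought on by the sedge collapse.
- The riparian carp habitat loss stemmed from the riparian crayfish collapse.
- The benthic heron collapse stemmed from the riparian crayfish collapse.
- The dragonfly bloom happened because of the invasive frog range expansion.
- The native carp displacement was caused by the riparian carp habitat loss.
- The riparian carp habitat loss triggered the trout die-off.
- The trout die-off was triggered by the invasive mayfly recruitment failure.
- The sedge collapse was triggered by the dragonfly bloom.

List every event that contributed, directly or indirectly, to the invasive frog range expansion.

Immediate cause of the invasive frog range expansion: the upstream trout population decline.
Further upstream: the riparian crayfish collapse, the riparian carp habitat loss, the trout die-off, the invasive mayfly recruitment failure.

the invasive mayfly recruitment failure, the riparian carp habitat loss, the riparian crayfish collapse, the trout die-off, the upstream trout population decline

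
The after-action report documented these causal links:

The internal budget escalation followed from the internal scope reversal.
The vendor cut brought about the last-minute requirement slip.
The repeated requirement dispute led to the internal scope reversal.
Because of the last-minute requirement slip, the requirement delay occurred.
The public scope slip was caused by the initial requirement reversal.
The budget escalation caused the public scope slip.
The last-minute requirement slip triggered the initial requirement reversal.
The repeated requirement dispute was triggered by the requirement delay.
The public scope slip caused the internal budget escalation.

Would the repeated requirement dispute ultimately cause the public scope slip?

The repeated requirement dispute leads to the internal scope reversal, the internal budget escalation; the public scope slip is not among them.

No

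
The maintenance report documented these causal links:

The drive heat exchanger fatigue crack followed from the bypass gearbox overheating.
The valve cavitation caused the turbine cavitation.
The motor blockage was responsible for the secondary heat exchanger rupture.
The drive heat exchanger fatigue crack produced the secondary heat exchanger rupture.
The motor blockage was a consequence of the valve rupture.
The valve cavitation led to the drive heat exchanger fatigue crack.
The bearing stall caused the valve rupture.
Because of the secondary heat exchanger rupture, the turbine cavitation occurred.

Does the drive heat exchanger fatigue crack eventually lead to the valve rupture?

No

The drive heat exchanger fatigue crack leads to the secondary heat exchanger rupture, the turbine cavitation; the valve rupture is not among them.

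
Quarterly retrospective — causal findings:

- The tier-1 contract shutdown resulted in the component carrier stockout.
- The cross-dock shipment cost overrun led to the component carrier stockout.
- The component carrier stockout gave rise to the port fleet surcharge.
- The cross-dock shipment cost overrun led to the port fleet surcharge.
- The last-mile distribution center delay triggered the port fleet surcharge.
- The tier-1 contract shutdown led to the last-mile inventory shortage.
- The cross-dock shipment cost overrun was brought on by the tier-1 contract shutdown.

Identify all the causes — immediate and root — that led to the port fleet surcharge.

Immediate causes of the port fleet surcharge: the last-mile distribution center delay, the cross-dock shipment cost overrun, the component carrier stockout.
Further upstream: the tier-1 contract shutdown.

the component carrier stockout, the cross-dock shipment cost overrun, the last-mile distribution center delay, the tier-1 contract shutdown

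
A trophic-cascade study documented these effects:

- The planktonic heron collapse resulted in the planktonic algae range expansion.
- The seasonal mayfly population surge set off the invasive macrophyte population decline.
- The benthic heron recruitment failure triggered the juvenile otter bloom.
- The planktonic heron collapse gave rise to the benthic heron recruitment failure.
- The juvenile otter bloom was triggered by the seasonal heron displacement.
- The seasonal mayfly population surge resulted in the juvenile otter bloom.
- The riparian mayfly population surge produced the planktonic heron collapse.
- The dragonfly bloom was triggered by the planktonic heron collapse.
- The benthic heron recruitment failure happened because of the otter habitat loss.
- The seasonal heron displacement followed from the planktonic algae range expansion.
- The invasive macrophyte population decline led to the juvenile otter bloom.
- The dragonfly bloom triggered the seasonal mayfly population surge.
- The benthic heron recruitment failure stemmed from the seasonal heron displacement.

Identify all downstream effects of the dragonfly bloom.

Direct effects: the seasonal mayfly population surge.
2 steps out: the invasive macrophyte population decline, the juvenile otter bloom.
Not reachable from it: the riparian mayfly population surge, the planktonic heron collapse, the planktonic algae range expansion, the seasonal heron displacement, the benthic heron recruitment failure, the otter habitat loss.

the invasive macrophyte population decline, the juvenile otter bloom, the seasonal mayfly population surge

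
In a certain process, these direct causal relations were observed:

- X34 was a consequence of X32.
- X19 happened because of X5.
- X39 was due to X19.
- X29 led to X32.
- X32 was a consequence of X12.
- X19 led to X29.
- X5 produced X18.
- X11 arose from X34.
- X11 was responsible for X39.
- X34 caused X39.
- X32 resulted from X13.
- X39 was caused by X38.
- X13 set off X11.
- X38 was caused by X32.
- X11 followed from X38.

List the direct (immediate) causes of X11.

X13, X34, X38

Upstream contributors include X5, X19, X12, X29, X32, but only X13, X34, X38 feed directly into X11.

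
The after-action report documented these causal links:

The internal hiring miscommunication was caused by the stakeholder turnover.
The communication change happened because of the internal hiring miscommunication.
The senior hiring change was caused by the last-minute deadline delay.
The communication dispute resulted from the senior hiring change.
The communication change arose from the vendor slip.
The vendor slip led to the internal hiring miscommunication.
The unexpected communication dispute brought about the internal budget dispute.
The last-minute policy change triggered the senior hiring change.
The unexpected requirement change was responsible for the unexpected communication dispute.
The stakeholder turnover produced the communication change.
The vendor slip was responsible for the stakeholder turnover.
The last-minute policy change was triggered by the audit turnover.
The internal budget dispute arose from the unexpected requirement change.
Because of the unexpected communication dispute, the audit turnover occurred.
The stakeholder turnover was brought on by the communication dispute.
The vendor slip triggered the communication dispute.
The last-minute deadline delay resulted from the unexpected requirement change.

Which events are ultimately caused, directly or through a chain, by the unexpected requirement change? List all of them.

Direct effects: the unexpected communication dispute, the internal budget dispute, the last-minute deadline delay.
2 steps out: the audit turnover, the senior hiring change.
3 steps out: the last-minute policy change, the communication dispute.
4 steps out: the stakeholder turnover.
5 steps out: the internal hiring miscommunication, the communication change.
Not reachable from it: the vendor slip.

the audit turnover, the communication change, the communication dispute, the internal budget dispute, the internal hiring miscommunication, the last-minute deadline delay, the last-minute policy change, the senior hiring change, the stakeholder turnover, the unexpected communication dispute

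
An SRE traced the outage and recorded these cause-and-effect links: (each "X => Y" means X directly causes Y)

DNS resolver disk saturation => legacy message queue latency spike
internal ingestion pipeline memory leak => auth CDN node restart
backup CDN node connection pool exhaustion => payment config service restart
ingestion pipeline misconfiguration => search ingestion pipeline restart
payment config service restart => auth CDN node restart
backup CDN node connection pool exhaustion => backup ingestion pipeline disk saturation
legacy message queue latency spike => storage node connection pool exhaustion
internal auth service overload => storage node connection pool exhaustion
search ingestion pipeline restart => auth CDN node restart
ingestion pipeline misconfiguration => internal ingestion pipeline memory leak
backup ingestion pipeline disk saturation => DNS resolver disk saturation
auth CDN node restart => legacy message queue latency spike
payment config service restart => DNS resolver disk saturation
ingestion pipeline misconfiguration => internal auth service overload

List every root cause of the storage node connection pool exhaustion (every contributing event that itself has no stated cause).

Tracing upstream from the storage node connection pool exhaustion: the storage node connection pool exhaustion ← the legacy message queue latency spike ← the DNS resolver disk saturation ← the backup ingestion pipeline disk saturation ← the backup CDN node connection pool exhaustion.
A separate upstream branch: the storage node connection pool exhaustion ← the internal auth service overload ← the ingestion pipeline misconfiguration.
Each of those chain origins has no stated cause.

the backup CDN node connection pool exhaustion, the ingestion pipeline misconfiguration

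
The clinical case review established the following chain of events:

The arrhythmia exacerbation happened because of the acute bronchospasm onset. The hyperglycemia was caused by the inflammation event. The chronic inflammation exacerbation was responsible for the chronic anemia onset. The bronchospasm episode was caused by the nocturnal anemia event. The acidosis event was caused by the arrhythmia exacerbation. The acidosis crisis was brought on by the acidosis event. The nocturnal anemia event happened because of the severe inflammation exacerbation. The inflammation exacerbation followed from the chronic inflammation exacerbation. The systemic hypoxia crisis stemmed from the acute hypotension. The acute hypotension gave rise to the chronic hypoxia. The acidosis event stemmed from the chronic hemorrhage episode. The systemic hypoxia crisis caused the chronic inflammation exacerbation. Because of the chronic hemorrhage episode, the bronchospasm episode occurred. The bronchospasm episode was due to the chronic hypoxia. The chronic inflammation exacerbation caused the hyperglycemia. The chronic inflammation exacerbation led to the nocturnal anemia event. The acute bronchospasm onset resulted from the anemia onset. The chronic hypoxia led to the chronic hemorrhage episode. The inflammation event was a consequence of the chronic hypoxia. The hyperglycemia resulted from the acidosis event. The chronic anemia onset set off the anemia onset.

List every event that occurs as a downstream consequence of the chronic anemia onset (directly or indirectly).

the acidosis crisis, the acidosis event, the acute bronchospasm onset, the anemia onset, the arrhythmia exacerbation, the hyperglycemia

Direct effects: the anemia onset.
2 steps out: the acute bronchospasm onset.
3 steps out: the arrhythmia exacerbation.
4 steps out: the acidosis event.
5 steps out: the hyperglycemia, the acidosis crisis.
Not reachable from it: the acute hypotension, the systemic hypoxia crisis, the chronic inflammation exacerbation, the inflammation exacerbation, the nocturnal anemia event, the chronic hypoxia, the chronic hemorrhage episode, the bronchospasm episode, the inflammation event, the severe inflammation exacerbation.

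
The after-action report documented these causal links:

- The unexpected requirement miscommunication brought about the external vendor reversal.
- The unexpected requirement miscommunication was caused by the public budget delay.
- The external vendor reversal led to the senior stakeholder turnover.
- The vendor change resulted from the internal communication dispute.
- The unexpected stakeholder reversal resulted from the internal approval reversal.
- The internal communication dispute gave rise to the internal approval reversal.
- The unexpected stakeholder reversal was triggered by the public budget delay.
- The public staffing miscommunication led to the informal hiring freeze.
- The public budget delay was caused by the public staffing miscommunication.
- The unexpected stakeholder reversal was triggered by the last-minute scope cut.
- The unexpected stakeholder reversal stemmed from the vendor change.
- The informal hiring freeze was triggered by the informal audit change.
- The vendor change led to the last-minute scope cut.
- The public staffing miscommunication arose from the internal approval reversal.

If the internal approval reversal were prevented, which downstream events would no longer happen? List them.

the external vendor reversal, the public budget delay, the public staffing miscommunication, the senior stakeholder turnover, the unexpected requirement miscommunication

Downstream of the internal approval reversal: the public staffing miscommunication, the public budget delay, the unexpected stakeholder reversal, the unexpected requirement miscommunication, the external vendor reversal, the senior stakeholder turnover, the informal hiring freeze.
Of those, still caused via another path: the unexpected stakeholder reversal, the informal hiring freeze.
The remainder have no surviving cause.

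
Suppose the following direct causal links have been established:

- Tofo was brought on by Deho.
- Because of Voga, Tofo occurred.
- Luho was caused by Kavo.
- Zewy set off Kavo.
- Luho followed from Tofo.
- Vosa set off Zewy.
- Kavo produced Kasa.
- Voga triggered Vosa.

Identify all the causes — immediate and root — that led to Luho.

Immediate causes of Luho: Kavo, Tofo.
Further upstream: Voga, Vosa, Zewy, Deho.

Deho, Kavo, Tofo, Voga, Vosa, Zewy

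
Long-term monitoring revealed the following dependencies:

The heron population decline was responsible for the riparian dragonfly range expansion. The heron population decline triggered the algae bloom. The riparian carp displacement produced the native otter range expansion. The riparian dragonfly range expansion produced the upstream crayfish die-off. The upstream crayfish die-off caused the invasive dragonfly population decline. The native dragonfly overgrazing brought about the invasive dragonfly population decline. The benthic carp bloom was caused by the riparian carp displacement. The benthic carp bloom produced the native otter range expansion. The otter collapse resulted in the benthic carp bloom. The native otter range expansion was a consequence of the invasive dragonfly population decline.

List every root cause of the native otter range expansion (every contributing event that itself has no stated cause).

Tracing upstream from the native otter range expansion: the native otter range expansion ← the benthic carp bloom ← the otter collapse.
A separate upstream branch: the native otter range expansion ← the invasive dragonfly population decline ← the upstream crayfish die-off ← the riparian dragonfly range expansion ← the heron population decline.
A separate upstream branch: the native otter range expansion ← the invasive dragonfly population decline ← the native dragonfly overgrazing.
A separate upstream branch: the native otter range expansion ← the riparian carp displacement.
Each of those chain origins has no stated cause.

the heron population decline, the native dragonfly overgrazing, the otter collapse, the riparian carp displacement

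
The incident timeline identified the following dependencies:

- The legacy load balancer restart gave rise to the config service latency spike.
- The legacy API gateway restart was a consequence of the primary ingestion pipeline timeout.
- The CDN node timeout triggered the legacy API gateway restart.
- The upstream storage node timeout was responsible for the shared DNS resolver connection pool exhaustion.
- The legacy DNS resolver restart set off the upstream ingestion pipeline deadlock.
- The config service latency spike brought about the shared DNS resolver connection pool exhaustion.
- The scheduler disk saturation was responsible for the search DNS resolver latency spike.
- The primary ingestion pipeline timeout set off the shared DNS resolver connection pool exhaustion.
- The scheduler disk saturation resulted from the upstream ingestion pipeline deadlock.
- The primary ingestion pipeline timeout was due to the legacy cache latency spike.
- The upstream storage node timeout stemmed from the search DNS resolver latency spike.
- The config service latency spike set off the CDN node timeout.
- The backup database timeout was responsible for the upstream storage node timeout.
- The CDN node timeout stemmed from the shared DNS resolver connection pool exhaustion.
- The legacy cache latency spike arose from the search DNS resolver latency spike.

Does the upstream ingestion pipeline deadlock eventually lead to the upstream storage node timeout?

Yes

There is a causal chain: the upstream ingestion pipeline deadlock → the scheduler disk saturation → the search DNS resolver latency spike → the upstream storage node timeout.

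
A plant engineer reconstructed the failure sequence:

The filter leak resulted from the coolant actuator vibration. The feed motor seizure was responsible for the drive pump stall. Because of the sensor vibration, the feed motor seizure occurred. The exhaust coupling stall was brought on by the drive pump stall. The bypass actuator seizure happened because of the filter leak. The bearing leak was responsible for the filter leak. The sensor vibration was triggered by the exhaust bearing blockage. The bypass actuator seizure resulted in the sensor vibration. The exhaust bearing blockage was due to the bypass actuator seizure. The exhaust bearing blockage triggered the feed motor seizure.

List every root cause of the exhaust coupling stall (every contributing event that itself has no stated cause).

the bearing leak, the coolant actuator vibration

Tracing upstream from the exhaust coupling stall: the exhaust coupling stall ← the drive pump stall ← the feed motor seizure ← the exhaust bearing blockage ← the bypass actuator seizure ← the filter leak ← the coolant actuator vibration.
A separate upstream branch: the exhaust coupling stall ← the drive pump stall ← the feed motor seizure ← the exhaust bearing blockage ← the bypass actuator seizure ← the filter leak ← the bearing leak.
Each of those chain origins has no stated cause.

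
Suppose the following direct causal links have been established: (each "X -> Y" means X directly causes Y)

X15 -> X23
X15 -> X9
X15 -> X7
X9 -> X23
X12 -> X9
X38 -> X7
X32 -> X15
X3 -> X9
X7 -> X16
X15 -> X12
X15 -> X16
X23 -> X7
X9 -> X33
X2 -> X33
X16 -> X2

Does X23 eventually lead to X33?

There is a causal chain: X23 → X7 → X16 → X2 → X33.

Yes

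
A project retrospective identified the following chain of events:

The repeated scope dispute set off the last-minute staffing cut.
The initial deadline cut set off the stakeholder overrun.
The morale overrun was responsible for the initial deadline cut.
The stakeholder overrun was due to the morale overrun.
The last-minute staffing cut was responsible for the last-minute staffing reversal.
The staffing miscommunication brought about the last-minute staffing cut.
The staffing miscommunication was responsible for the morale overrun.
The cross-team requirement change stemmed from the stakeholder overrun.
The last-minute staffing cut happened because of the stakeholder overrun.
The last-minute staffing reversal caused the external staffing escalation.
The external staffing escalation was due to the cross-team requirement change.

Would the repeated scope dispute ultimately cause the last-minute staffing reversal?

There is a causal chain: the repeated scope dispute → the last-minute staffing cut → the last-minute staffing reversal.

Yes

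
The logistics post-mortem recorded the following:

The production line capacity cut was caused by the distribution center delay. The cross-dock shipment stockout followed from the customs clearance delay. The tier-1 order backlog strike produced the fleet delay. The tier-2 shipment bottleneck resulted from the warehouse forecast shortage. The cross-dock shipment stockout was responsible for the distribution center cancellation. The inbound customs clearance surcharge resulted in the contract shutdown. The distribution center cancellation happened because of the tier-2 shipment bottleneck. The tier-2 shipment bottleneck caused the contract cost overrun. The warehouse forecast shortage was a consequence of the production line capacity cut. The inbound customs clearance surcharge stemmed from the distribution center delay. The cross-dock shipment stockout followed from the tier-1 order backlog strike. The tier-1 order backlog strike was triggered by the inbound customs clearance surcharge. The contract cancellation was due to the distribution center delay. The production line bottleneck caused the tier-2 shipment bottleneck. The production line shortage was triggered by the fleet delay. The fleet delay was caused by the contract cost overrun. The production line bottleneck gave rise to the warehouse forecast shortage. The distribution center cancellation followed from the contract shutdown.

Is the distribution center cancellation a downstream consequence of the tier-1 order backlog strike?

Yes

There is a causal chain: the tier-1 order backlog strike → the cross-dock shipment stockout → the distribution center cancellation.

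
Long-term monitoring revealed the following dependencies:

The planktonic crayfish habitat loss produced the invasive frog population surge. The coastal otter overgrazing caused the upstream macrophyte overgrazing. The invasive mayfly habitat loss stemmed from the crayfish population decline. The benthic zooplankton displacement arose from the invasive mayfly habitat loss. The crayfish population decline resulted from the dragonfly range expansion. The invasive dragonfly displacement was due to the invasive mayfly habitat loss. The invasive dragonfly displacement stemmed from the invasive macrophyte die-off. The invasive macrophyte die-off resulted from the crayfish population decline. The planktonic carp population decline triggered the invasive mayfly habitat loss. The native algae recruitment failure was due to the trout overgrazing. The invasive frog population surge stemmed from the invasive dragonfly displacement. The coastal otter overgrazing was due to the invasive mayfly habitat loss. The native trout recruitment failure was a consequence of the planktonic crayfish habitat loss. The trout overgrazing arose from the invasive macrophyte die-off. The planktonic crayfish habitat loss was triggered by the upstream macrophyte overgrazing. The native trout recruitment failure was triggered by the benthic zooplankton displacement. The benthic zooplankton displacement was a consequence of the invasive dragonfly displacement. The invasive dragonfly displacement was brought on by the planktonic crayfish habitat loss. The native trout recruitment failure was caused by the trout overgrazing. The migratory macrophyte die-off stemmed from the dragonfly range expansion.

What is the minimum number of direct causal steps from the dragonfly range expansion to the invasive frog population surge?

Shortest chain: the dragonfly range expansion → the crayfish population decline → the invasive mayfly habitat loss → the invasive dragonfly displacement → the invasive frog population surge.

4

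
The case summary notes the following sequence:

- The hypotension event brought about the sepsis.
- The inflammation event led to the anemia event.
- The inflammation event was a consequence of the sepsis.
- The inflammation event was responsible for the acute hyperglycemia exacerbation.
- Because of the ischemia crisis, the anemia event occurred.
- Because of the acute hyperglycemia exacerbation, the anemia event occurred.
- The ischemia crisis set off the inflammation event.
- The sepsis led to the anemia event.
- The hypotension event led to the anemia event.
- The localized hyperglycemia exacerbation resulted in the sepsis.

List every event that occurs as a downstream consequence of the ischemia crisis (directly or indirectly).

Direct effects: the inflammation event, the anemia event.
2 steps out: the acute hyperglycemia exacerbation.
Not reachable from it: the localized hyperglycemia exacerbation, the hypotension event, the sepsis.

the acute hyperglycemia exacerbation, the anemia event, the inflammation event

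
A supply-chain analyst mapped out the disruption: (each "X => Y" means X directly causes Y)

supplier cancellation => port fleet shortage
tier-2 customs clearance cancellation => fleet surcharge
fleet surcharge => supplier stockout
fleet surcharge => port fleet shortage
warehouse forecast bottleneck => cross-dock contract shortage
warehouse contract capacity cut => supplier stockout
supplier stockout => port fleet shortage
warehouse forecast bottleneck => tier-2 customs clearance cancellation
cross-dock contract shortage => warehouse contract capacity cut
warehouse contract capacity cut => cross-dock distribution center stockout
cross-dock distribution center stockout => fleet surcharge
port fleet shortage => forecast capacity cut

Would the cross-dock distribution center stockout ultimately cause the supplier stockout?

There is a causal chain: the cross-dock distribution center stockout → the fleet surcharge → the supplier stockout.

Yes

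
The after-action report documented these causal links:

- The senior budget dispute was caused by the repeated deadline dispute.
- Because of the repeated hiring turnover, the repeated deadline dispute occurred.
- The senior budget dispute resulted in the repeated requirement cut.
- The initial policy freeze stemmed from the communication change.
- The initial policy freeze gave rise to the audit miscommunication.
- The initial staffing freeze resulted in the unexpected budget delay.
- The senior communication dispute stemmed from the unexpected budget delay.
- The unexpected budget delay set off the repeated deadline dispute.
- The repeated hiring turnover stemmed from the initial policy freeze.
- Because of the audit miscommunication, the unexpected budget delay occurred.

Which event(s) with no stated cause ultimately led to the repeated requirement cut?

Tracing upstream from the repeated requirement cut: the repeated requirement cut ← the senior budget dispute ← the repeated deadline dispute ← the repeated hiring turnover ← the initial policy freeze ← the communication change.
A separate upstream branch: the repeated requirement cut ← the senior budget dispute ← the repeated deadline dispute ← the unexpected budget delay ← the initial staffing freeze.
Each of those chain origins has no stated cause.

the communication change, the initial staffing freeze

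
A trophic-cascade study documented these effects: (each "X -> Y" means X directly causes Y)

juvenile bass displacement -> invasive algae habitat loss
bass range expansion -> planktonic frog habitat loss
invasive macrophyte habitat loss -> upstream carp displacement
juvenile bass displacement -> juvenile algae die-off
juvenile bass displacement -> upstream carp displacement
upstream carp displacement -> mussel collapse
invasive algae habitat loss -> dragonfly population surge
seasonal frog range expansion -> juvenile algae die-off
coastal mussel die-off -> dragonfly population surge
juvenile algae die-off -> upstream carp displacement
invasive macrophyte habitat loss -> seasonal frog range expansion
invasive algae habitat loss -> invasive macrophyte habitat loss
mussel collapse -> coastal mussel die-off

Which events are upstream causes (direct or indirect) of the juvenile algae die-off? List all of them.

the invasive algae habitat loss, the invasive macrophyte habitat loss, the juvenile bass displacement, the seasonal frog range expansion

Immediate causes of the juvenile algae die-off: the juvenile bass displacement, the seasonal frog range expansion.
Further upstream: the invasive algae habitat loss, the invasive macrophyte habitat loss.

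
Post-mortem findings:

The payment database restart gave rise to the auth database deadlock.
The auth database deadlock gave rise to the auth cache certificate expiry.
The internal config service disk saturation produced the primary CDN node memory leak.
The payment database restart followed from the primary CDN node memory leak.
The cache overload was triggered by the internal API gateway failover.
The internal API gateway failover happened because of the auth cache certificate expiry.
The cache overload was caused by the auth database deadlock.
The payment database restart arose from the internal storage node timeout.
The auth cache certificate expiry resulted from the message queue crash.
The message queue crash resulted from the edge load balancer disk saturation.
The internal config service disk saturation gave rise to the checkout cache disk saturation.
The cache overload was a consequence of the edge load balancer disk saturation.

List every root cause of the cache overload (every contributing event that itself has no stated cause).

Tracing upstream from the cache overload: the cache overload ← the auth database deadlock ← the payment database restart ← the internal storage node timeout.
A separate upstream branch: the cache overload ← the auth database deadlock ← the payment database restart ← the primary CDN node memory leak ← the internal config service disk saturation.
A separate upstream branch: the cache overload ← the edge load balancer disk saturation.
Each of those chain origins has no stated cause.

the edge load balancer disk saturation, the internal config service disk saturation, the internal storage node timeout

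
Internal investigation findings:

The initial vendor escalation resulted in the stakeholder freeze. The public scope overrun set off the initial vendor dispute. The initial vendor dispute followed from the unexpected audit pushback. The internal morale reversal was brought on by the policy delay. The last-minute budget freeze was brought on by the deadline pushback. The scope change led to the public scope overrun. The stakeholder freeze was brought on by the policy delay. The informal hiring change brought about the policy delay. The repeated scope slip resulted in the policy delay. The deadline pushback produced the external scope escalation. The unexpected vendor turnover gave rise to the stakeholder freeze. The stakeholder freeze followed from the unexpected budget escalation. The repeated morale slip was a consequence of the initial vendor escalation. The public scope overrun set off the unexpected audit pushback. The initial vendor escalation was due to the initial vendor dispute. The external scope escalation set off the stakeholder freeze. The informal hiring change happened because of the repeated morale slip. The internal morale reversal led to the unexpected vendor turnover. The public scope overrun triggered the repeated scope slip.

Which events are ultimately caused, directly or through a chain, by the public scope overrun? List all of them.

the informal hiring change, the initial vendor dispute, the initial vendor escalation, the internal morale reversal, the policy delay, the repeated morale slip, the repeated scope slip, the stakeholder freeze, the unexpected audit pushback, the unexpected vendor turnover

Direct effects: the unexpected audit pushback, the initial vendor dispute, the repeated scope slip.
2 steps out: the initial vendor escalation, the policy delay.
3 steps out: the repeated morale slip, the internal morale reversal, the stakeholder freeze.
4 steps out: the informal hiring change, the unexpected vendor turnover.
Not reachable from it: the scope change, the deadline pushback, the last-minute budget freeze, the external scope escalation, the unexpected budget escalation.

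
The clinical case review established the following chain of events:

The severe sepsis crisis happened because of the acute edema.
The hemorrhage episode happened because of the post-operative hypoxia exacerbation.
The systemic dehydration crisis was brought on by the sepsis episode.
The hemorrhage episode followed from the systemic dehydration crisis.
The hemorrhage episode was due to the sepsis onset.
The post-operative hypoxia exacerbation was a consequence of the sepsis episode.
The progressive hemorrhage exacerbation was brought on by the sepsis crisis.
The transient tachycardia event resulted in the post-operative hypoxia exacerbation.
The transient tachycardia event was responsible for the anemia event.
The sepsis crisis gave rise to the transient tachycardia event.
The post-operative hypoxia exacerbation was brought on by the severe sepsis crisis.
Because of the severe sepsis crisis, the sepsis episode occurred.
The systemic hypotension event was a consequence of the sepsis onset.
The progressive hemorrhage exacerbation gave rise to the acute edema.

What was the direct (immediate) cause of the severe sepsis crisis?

the acute edema

Upstream contributors include the sepsis crisis, the progressive hemorrhage exacerbation, but only the acute edema feeds directly into the severe sepsis crisis.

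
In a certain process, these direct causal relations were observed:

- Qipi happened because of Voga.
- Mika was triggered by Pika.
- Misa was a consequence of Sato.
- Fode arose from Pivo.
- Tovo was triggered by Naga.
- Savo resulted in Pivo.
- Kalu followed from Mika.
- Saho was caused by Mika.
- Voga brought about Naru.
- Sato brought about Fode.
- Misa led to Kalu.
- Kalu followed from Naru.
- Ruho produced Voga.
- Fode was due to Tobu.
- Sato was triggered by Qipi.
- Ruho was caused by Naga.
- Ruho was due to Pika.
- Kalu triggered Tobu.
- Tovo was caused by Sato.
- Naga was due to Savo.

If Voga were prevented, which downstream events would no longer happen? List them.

Downstream of Voga: Qipi, Naru, Sato, Misa, Kalu, Tovo, Tobu, Fode.
Of those, still caused via another path: Kalu, Tovo, Tobu, Fode.
The remainder have no surviving cause.

Misa, Naru, Qipi, Sato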